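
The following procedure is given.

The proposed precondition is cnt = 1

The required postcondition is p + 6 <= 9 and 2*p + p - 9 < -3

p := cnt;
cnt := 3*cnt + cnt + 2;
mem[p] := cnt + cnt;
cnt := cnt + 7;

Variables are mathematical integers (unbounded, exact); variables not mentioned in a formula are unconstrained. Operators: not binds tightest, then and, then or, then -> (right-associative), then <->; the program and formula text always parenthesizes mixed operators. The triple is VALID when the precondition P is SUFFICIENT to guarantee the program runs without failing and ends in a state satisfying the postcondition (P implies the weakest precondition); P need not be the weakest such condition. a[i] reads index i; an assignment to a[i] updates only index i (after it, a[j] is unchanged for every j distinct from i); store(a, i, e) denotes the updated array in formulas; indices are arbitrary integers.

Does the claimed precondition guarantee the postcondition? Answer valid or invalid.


Working backward. After the program, the postcondition p + 6 <= 9 and 2*p + p - 9 < -3 must hold; in canonical form it is p <= 3 and 3*p < 6.
Before cnt := cnt + 7: p <= 3 and 3*p < 6
Before mem[p] := cnt + cnt: p <= 3 and 3*p < 6
Before cnt := 3*cnt + cnt + 2: p <= 3 and 3*p < 6
Before p := cnt: cnt <= 3 and 3*cnt < 6
The weakest precondition is cnt <= 3 and 3*cnt < 6.
Check whether cnt = 1 implies it.
Every state satisfying the precondition satisfies the weakest precondition: the implication holds.
Answer: valid


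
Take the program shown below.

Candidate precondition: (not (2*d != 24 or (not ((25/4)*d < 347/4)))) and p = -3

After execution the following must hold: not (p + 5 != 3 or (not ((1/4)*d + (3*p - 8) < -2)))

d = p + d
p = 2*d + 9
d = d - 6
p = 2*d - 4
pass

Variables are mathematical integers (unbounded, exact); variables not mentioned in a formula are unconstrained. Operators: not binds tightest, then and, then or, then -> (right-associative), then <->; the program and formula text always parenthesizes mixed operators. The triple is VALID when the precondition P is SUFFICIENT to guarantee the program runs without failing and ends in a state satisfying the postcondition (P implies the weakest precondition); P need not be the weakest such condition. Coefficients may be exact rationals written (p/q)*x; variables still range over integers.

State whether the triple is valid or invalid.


Working backward. After the program, the postcondition not (p + 5 != 3 or (not ((1/4)*d + (3*p - 8) < -2))) must hold; in canonical form it is not (p != -2 or (not ((1/4)*d + 3*p < 6))).
Before skip: not (p != -2 or (not ((1/4)*d + 3*p < 6)))
Before p := 2*d - 4: not (2*d != 2 or (not ((25/4)*d < 18)))
Before d := d - 6: not (2*d != 14 or (not ((25/4)*d < 111/2)))
Before p := 2*d + 9: not (2*d != 14 or (not ((25/4)*d < 111/2)))
Before d := p + d: not (2*d + 2*p != 14 or (not ((25/4)*d + (25/4)*p < 111/2)))
The weakest precondition is not (2*d + 2*p != 14 or (not ((25/4)*d + (25/4)*p < 111/2))).
Check whether (not (2*d != 24 or (not ((25/4)*d < 347/4)))) and p = -3 implies it.
Countermodel: at the initial state d = 12, p = -3, the precondition holds but the weakest precondition fails.
Answer: invalid


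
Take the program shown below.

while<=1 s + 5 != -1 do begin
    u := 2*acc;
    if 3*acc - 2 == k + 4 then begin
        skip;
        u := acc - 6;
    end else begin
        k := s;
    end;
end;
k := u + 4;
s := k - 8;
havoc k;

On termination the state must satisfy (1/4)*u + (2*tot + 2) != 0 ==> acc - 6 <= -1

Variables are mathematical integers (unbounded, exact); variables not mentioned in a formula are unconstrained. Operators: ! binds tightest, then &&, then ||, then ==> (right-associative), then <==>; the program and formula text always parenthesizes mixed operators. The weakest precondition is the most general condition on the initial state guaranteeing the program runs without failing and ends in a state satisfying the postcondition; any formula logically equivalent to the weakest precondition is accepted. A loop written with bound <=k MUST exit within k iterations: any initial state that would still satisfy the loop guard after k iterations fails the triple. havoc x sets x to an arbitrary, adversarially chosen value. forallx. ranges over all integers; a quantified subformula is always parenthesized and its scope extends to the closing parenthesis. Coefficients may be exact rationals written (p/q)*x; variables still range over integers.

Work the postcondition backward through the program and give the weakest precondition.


Working backward. After the program, the postcondition (1/4)*u + (2*tot + 2) != 0 ==> acc - 6 <= -1 must hold; in canonical form it is 2*tot + (1/4)*u != -2 ==> acc <= 5.
Before havoc k: 2*tot + (1/4)*u != -2 ==> acc <= 5
Before s := k - 8: 2*tot + (1/4)*u != -2 ==> acc <= 5
Before k := u + 4: 2*tot + (1/4)*u != -2 ==> acc <= 5
Before the loop (bound <=1), unroll the exhaustion recursion (WP_0 = exit-now case; WP_j = one more guarded iteration, up to j = 1):
  WP_0: (!(s != -6)) && (2*tot + (1/4)*u != -2 ==> acc <= 5)
  WP_1: (s != -6 ==> ((3*acc == k + 6 ==> ((!(s != -6)) && ((1/4)*acc + 2*tot != -1/2 ==> acc <= 5))) && ((!(3*acc == k + 6)) ==> ((!(s != -6)) && ((1/2)*acc + 2*tot != -2 ==> acc <= 5))))) && ((!(s != -6)) ==> (2*tot + (1/4)*u != -2 ==> acc <= 5))
So before the loop: (s != -6 ==> ((3*acc == k + 6 ==> ((!(s != -6)) && ((1/4)*acc + 2*tot != -1/2 ==> acc <= 5))) && ((!(3*acc == k + 6)) ==> ((!(s != -6)) && ((1/2)*acc + 2*tot != -2 ==> acc <= 5))))) && ((!(s != -6)) ==> (2*tot + (1/4)*u != -2 ==> acc <= 5))
Answer: WP = (s != -6 ==> ((3*acc == k + 6 ==> ((!(s != -6)) && ((1/4)*acc + 2*tot != -1/2 ==> acc <= 5))) && ((!(3*acc == k + 6)) ==> ((!(s != -6)) && ((1/2)*acc + 2*tot != -2 ==> acc <= 5))))) && ((!(s != -6)) ==> (2*tot + (1/4)*u != -2 ==> acc <= 5))


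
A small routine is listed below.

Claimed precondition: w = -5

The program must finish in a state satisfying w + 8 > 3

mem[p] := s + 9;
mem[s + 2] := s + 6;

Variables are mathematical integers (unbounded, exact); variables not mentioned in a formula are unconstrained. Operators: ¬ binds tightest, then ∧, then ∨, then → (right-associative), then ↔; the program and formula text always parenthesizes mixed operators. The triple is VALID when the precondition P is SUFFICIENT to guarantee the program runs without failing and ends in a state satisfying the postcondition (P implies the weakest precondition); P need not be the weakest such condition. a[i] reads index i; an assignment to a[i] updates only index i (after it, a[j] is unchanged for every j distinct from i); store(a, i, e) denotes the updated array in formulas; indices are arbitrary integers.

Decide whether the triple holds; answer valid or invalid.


Working backward. After the program, the postcondition w + 8 > 3 must hold; in canonical form it is w > -5.
Before mem[s + 2] := s + 6: w > -5
Before mem[p] := s + 9: w > -5
The weakest precondition is w > -5.
Check whether w = -5 implies it.
Countermodel: at the initial state w = -5, the precondition holds but the weakest precondition fails.
Answer: invalid


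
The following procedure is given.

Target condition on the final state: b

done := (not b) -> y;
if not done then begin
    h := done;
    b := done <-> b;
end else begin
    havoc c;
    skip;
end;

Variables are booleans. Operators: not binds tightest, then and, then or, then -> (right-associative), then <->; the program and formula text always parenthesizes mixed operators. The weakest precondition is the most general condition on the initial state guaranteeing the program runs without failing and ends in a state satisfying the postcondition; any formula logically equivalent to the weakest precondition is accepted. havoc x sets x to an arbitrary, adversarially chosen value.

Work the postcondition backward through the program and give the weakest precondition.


Working backward. After the program, b must hold.
Then branch requires done <-> b; else branch requires b.
Before the if: ((not done) -> (done <-> b)) and (done -> b)
Before done := (not b) -> y: ((not ((not b) -> y)) -> (((not b) -> y) <-> b)) and (((not b) -> y) -> b)
Answer: WP = ((not ((not b) -> y)) -> (((not b) -> y) <-> b)) and (((not b) -> y) -> b)


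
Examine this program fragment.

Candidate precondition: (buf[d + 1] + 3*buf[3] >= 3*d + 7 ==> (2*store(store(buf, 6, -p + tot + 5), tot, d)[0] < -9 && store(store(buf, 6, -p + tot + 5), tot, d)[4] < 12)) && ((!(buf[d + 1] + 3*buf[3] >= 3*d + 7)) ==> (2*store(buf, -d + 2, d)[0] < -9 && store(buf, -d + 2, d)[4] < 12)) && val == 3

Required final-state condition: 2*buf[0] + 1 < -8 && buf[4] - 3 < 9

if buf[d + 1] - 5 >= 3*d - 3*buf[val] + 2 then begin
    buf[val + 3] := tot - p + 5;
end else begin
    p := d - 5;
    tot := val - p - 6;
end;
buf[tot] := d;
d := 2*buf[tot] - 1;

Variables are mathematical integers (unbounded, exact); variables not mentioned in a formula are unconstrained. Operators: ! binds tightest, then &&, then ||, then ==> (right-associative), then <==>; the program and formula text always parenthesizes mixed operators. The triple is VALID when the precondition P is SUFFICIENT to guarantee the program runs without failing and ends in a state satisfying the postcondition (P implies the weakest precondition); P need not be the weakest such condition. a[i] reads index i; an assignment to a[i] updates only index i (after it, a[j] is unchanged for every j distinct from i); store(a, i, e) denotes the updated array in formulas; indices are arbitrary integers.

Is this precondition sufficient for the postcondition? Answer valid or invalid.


Working backward. After the program, the postcondition 2*buf[0] + 1 < -8 && buf[4] - 3 < 9 must hold; in canonical form it is 2*buf[0] < -9 && buf[4] < 12.
Before d := 2*buf[tot] - 1: 2*buf[0] < -9 && buf[4] < 12
Before buf[tot] := d: 2*store(buf, tot, d)[0] < -9 && store(buf, tot, d)[4] < 12
Then branch requires 2*store(store(buf, val + 3, -p + tot + 5), tot, d)[0] < -9 && store(store(buf, val + 3, -p + tot + 5), tot, d)[4] < 12; else branch requires 2*store(buf, -d + val - 1, d)[0] < -9 && store(buf, -d + val - 1, d)[4] < 12.
Before the if: (buf[d + 1] + 3*buf[val] >= 3*d + 7 ==> (2*store(store(buf, val + 3, -p + tot + 5), tot, d)[0] < -9 && store(store(buf, val + 3, -p + tot + 5), tot, d)[4] < 12)) && ((!(buf[d + 1] + 3*buf[val] >= 3*d + 7)) ==> (2*store(buf, -d + val - 1, d)[0] < -9 && store(buf, -d + val - 1, d)[4] < 12))
The weakest precondition is (buf[d + 1] + 3*buf[val] >= 3*d + 7 ==> (2*store(store(buf, val + 3, -p + tot + 5), tot, d)[0] < -9 && store(store(buf, val + 3, -p + tot + 5), tot, d)[4] < 12)) && ((!(buf[d + 1] + 3*buf[val] >= 3*d + 7)) ==> (2*store(buf, -d + val - 1, d)[0] < -9 && store(buf, -d + val - 1, d)[4] < 12)).
Check whether (buf[d + 1] + 3*buf[3] >= 3*d + 7 ==> (2*store(store(buf, 6, -p + tot + 5), tot, d)[0] < -9 && store(store(buf, 6, -p + tot + 5), tot, d)[4] < 12)) && ((!(buf[d + 1] + 3*buf[3] >= 3*d + 7)) ==> (2*store(buf, -d + 2, d)[0] < -9 && store(buf, -d + 2, d)[4] < 12)) && val == 3 implies it.
Every state satisfying the precondition satisfies the weakest precondition: the implication holds.
Answer: valid


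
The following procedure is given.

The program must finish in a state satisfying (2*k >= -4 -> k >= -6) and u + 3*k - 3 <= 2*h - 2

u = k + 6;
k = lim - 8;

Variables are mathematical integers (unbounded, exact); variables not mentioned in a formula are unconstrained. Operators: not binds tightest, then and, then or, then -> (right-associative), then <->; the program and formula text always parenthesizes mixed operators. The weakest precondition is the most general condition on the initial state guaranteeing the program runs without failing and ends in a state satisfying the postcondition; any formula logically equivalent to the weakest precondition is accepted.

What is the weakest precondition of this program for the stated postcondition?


Working backward. After the program, the postcondition (2*k >= -4 -> k >= -6) and u + 3*k - 3 <= 2*h - 2 must hold; in canonical form it is (2*k >= -4 -> k >= -6) and 3*k + u <= 2*h + 1.
Before k := lim - 8: (2*lim >= 12 -> lim >= 2) and 3*lim + u <= 2*h + 25
Before u := k + 6: (2*lim >= 12 -> lim >= 2) and k + 3*lim <= 2*h + 19
Answer: WP = (2*lim >= 12 -> lim >= 2) and k + 3*lim <= 2*h + 19


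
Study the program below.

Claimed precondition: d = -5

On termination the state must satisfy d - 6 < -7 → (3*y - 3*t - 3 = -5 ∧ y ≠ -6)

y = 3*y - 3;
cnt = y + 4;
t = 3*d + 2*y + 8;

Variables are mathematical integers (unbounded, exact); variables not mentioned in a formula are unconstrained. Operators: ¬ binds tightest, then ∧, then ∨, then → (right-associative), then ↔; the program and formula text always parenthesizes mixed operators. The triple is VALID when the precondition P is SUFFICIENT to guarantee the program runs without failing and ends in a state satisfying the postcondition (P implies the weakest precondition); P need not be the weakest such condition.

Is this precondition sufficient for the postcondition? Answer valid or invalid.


Working backward. After the program, the postcondition d - 6 < -7 → (3*y - 3*t - 3 = -5 ∧ y ≠ -6) must hold; in canonical form it is d < -1 → (3*y = 3*t - 2 ∧ y ≠ -6).
Before t := 3*d + 2*y + 8: d < -1 → (9*d + 3*y = -22 ∧ y ≠ -6)
Before cnt := y + 4: d < -1 → (9*d + 3*y = -22 ∧ y ≠ -6)
Before y := 3*y - 3: d < -1 → (9*d + 9*y = -13 ∧ 3*y ≠ -3)
The weakest precondition is d < -1 → (9*d + 9*y = -13 ∧ 3*y ≠ -3).
Check whether d = -5 implies it.
Countermodel: at the initial state d = -5, y = 0, the precondition holds but the weakest precondition fails.
Answer: invalid


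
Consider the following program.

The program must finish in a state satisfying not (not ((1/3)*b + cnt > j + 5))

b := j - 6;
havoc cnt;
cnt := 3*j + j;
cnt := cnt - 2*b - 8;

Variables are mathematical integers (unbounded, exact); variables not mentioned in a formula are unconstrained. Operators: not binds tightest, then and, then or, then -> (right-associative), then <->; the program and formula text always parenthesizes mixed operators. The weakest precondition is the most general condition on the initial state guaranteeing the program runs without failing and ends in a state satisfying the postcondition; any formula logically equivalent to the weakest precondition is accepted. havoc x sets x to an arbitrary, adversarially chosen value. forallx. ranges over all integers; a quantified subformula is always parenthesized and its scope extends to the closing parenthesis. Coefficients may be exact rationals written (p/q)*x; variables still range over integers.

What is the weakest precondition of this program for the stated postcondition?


Working backward. After the program, the postcondition not (not ((1/3)*b + cnt > j + 5)) must hold; in canonical form it is (1/3)*b + cnt > j + 5.
Before cnt := cnt - 2*b - 8: cnt > (5/3)*b + j + 13
Before cnt := 3*j + j: 3*j > (5/3)*b + 13
Before havoc cnt: 3*j > (5/3)*b + 13
Before b := j - 6: (4/3)*j > 3
Answer: WP = (4/3)*j > 3


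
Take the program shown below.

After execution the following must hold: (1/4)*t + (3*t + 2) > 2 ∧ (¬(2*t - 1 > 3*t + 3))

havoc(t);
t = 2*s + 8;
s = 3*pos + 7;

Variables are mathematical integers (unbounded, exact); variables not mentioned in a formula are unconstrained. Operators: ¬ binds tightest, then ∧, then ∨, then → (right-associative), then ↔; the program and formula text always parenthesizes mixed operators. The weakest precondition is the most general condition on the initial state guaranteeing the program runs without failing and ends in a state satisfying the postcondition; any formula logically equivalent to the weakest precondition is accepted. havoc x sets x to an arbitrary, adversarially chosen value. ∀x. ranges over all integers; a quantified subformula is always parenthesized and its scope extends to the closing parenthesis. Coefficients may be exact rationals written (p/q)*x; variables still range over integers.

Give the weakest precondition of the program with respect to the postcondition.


Working backward. After the program, the postcondition (1/4)*t + (3*t + 2) > 2 ∧ (¬(2*t - 1 > 3*t + 3)) must hold; in canonical form it is (13/4)*t > 0 ∧ (¬(t < -4)).
Before s := 3*pos + 7: (13/4)*t > 0 ∧ (¬(t < -4))
Before t := 2*s + 8: (13/2)*s > -26 ∧ (¬(2*s < -12))
Before havoc t: (13/2)*s > -26 ∧ (¬(2*s < -12))
Answer: WP = (13/2)*s > -26 ∧ (¬(2*s < -12))


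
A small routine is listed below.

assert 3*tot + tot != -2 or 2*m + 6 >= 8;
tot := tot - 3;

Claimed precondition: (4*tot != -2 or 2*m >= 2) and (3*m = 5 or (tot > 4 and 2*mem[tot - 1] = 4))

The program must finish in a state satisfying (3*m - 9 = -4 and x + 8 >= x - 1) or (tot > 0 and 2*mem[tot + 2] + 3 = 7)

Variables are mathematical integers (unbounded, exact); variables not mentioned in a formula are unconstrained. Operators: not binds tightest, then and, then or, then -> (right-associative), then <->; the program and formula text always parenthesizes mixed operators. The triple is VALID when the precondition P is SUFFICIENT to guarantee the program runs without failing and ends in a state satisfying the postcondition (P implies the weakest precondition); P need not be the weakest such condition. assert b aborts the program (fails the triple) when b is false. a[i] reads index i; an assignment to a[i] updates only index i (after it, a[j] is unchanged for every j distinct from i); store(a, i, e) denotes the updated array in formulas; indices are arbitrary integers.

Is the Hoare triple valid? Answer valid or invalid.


Working backward. After the program, the postcondition (3*m - 9 = -4 and x + 8 >= x - 1) or (tot > 0 and 2*mem[tot + 2] + 3 = 7) must hold; in canonical form it is 3*m = 5 or (tot > 0 and 2*mem[tot + 2] = 4).
Before tot := tot - 3: 3*m = 5 or (tot > 3 and 2*mem[tot - 1] = 4)
Before assert 3*tot + tot != -2 or 2*m + 6 >= 8: (4*tot != -2 or 2*m >= 2) and (3*m = 5 or (tot > 3 and 2*mem[tot - 1] = 4))
The weakest precondition is (4*tot != -2 or 2*m >= 2) and (3*m = 5 or (tot > 3 and 2*mem[tot - 1] = 4)).
Check whether (4*tot != -2 or 2*m >= 2) and (3*m = 5 or (tot > 4 and 2*mem[tot - 1] = 4)) implies it.
Every state satisfying the precondition satisfies the weakest precondition: the implication holds.
Answer: valid


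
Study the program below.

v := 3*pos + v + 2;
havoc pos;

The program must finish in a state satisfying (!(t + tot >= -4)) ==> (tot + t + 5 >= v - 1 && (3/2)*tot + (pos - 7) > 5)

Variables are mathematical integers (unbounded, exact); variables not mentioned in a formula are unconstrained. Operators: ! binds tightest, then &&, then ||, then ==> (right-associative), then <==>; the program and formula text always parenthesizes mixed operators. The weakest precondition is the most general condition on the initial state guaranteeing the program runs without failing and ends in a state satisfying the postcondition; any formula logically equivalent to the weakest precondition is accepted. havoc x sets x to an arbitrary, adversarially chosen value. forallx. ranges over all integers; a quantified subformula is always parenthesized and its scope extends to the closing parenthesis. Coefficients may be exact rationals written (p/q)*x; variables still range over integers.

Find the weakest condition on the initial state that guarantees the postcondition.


Working backward. After the program, the postcondition (!(t + tot >= -4)) ==> (tot + t + 5 >= v - 1 && (3/2)*tot + (pos - 7) > 5) must hold; in canonical form it is (!(t + tot >= -4)) ==> (t + tot >= v - 6 && pos + (3/2)*tot > 12).
Before havoc pos: forall pos_1. ((!(t + tot >= -4)) ==> (t + tot >= v - 6 && pos_1 + (3/2)*tot > 12))
Before v := 3*pos + v + 2: forall pos_1. ((!(t + tot >= -4)) ==> (t + tot >= 3*pos + v - 4 && pos_1 + (3/2)*tot > 12))
Answer: WP = forall pos_1. ((!(t + tot >= -4)) ==> (t + tot >= 3*pos + v - 4 && pos_1 + (3/2)*tot > 12))


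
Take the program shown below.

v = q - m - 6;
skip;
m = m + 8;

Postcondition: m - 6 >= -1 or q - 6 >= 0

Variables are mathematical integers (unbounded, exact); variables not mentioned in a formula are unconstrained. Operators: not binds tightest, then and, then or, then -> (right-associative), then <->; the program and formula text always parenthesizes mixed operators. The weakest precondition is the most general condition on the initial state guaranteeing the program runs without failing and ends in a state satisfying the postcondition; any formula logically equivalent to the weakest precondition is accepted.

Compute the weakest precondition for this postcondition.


Working backward. After the program, the postcondition m - 6 >= -1 or q - 6 >= 0 must hold; in canonical form it is m >= 5 or q >= 6.
Before m := m + 8: m >= -3 or q >= 6
Before skip: m >= -3 or q >= 6
Before v := q - m - 6: m >= -3 or q >= 6
Answer: WP = m >= -3 or q >= 6


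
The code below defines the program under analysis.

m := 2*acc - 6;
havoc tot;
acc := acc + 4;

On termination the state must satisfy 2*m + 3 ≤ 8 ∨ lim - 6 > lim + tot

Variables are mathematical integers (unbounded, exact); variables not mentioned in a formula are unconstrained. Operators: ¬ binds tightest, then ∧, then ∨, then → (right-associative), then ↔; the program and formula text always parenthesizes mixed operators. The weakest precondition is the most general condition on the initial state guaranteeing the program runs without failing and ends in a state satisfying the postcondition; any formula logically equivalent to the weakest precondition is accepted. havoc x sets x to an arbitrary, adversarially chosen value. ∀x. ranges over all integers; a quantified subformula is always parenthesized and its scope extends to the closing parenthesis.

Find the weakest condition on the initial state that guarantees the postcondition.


Working backward. After the program, the postcondition 2*m + 3 ≤ 8 ∨ lim - 6 > lim + tot must hold; in canonical form it is 2*m ≤ 5 ∨ tot < -6.
Before acc := acc + 4: 2*m ≤ 5 ∨ tot < -6
Before havoc tot: ∀tot_1. (2*m ≤ 5 ∨ tot_1 < -6)
Before m := 2*acc - 6: ∀tot_1. (4*acc ≤ 17 ∨ tot_1 < -6)
Answer: WP = ∀tot_1. (4*acc ≤ 17 ∨ tot_1 < -6)


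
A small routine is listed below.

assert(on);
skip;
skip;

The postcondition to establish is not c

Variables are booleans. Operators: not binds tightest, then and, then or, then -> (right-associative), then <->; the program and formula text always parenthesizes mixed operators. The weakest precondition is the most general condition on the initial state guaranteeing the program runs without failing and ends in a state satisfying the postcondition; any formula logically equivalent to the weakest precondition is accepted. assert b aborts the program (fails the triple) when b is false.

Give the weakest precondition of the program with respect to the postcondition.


Working backward. After the program, not c must hold.
Before skip: not c
Before skip: not c
Before assert on: on and (not c)
Answer: WP = on and (not c)


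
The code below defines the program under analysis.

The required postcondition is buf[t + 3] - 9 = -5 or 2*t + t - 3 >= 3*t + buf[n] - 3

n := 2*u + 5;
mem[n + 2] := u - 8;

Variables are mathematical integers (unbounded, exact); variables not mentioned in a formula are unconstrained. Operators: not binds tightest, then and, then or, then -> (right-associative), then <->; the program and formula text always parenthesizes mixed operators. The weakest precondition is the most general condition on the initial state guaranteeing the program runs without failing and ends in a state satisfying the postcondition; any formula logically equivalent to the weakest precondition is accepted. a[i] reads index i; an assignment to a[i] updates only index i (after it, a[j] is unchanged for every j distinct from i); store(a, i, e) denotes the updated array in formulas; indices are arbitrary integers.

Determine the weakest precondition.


Working backward. After the program, the postcondition buf[t + 3] - 9 = -5 or 2*t + t - 3 >= 3*t + buf[n] - 3 must hold; in canonical form it is buf[t + 3] = 4 or buf[n] <= 0.
Before mem[n + 2] := u - 8: buf[t + 3] = 4 or buf[n] <= 0
Before n := 2*u + 5: buf[t + 3] = 4 or buf[2*u + 5] <= 0
Answer: WP = buf[t + 3] = 4 or buf[2*u + 5] <= 0


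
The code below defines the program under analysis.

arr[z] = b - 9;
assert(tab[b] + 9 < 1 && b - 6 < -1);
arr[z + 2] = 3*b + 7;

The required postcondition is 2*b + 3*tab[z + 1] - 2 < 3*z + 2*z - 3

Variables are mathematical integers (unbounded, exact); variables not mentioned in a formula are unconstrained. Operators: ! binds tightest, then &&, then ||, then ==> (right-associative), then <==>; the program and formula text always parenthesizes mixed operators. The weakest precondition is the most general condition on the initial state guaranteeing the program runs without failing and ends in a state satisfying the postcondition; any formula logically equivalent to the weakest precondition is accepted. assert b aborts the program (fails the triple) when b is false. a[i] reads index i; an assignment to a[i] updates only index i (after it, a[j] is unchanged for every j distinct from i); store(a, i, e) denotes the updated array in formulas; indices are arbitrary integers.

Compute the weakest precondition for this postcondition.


Working backward. After the program, the postcondition 2*b + 3*tab[z + 1] - 2 < 3*z + 2*z - 3 must hold; in canonical form it is 3*tab[z + 1] + 2*b < 5*z - 1.
Before arr[z + 2] := 3*b + 7: 3*tab[z + 1] + 2*b < 5*z - 1
Before assert tab[b] + 9 < 1 && b - 6 < -1: tab[b] < -8 && b < 5 && 3*tab[z + 1] + 2*b < 5*z - 1
Before arr[z] := b - 9: tab[b] < -8 && b < 5 && 3*tab[z + 1] + 2*b < 5*z - 1
Answer: WP = tab[b] < -8 && b < 5 && 3*tab[z + 1] + 2*b < 5*z - 1


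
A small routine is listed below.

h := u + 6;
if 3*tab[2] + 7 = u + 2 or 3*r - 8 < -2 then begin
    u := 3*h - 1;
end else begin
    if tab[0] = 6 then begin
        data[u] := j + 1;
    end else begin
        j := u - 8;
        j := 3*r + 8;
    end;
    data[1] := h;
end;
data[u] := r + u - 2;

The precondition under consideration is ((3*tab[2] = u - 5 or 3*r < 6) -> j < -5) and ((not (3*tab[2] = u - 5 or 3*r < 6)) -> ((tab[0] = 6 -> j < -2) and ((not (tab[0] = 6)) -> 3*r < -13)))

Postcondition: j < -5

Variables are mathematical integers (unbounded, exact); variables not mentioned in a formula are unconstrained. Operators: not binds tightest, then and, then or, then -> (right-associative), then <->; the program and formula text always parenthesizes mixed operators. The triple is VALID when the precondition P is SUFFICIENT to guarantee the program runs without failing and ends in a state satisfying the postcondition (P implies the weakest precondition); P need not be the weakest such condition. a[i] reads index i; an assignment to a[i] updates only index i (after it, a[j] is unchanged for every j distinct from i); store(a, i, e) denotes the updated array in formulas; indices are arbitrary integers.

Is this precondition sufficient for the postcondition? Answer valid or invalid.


Working backward. After the program, j < -5 must hold.
Before data[u] := r + u - 2: j < -5
Then branch requires j < -5; else branch requires (tab[0] = 6 -> j < -5) and ((not (tab[0] = 6)) -> 3*r < -13).
Before the if: ((3*tab[2] = u - 5 or 3*r < 6) -> j < -5) and ((not (3*tab[2] = u - 5 or 3*r < 6)) -> ((tab[0] = 6 -> j < -5) and ((not (tab[0] = 6)) -> 3*r < -13)))
Before h := u + 6: ((3*tab[2] = u - 5 or 3*r < 6) -> j < -5) and ((not (3*tab[2] = u - 5 or 3*r < 6)) -> ((tab[0] = 6 -> j < -5) and ((not (tab[0] = 6)) -> 3*r < -13)))
The weakest precondition is ((3*tab[2] = u - 5 or 3*r < 6) -> j < -5) and ((not (3*tab[2] = u - 5 or 3*r < 6)) -> ((tab[0] = 6 -> j < -5) and ((not (tab[0] = 6)) -> 3*r < -13))).
Check whether ((3*tab[2] = u - 5 or 3*r < 6) -> j < -5) and ((not (3*tab[2] = u - 5 or 3*r < 6)) -> ((tab[0] = 6 -> j < -2) and ((not (tab[0] = 6)) -> 3*r < -13))) implies it.
Countermodel: at the initial state j = -3, r = 2, tab = {[0] = 6, [2] = 6, elsewhere 6}, u = 24, the precondition holds but the weakest precondition fails.
Answer: invalid


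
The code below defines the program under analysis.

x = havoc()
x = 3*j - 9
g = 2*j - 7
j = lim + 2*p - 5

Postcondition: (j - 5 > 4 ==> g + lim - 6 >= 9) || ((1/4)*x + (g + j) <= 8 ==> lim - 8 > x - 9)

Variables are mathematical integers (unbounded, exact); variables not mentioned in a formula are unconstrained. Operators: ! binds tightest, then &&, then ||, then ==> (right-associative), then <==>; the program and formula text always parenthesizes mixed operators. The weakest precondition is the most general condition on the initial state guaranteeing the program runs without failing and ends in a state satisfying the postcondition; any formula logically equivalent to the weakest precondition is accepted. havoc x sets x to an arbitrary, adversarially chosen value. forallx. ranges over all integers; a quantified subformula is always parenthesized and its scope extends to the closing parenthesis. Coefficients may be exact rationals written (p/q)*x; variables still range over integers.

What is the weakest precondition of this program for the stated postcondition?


Working backward. After the program, the postcondition (j - 5 > 4 ==> g + lim - 6 >= 9) || ((1/4)*x + (g + j) <= 8 ==> lim - 8 > x - 9) must hold; in canonical form it is (j > 9 ==> g + lim >= 15) || (g + j + (1/4)*x <= 8 ==> lim > x - 1).
Before j := lim + 2*p - 5: (lim + 2*p > 14 ==> g + lim >= 15) || (g + lim + 2*p + (1/4)*x <= 13 ==> lim > x - 1)
Before g := 2*j - 7: (lim + 2*p > 14 ==> 2*j + lim >= 22) || (2*j + lim + 2*p + (1/4)*x <= 20 ==> lim > x - 1)
Before x := 3*j - 9: (lim + 2*p > 14 ==> 2*j + lim >= 22) || ((11/4)*j + lim + 2*p <= 89/4 ==> lim > 3*j - 10)
Before havoc x: (lim + 2*p > 14 ==> 2*j + lim >= 22) || ((11/4)*j + lim + 2*p <= 89/4 ==> lim > 3*j - 10)
Answer: WP = (lim + 2*p > 14 ==> 2*j + lim >= 22) || ((11/4)*j + lim + 2*p <= 89/4 ==> lim > 3*j - 10)


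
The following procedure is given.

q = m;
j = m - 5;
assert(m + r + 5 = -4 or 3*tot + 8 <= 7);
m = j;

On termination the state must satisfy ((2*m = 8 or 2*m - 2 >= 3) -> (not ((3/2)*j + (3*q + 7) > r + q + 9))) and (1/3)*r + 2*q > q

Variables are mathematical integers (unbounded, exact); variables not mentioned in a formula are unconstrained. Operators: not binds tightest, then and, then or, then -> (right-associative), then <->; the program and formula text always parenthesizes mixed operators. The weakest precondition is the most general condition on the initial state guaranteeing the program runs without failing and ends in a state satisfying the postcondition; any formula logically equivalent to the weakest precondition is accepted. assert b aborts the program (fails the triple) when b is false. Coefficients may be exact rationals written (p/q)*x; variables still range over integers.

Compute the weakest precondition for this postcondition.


Working backward. After the program, the postcondition ((2*m = 8 or 2*m - 2 >= 3) -> (not ((3/2)*j + (3*q + 7) > r + q + 9))) and (1/3)*r + 2*q > q must hold; in canonical form it is ((2*m = 8 or 2*m >= 5) -> (not ((3/2)*j + 2*q > r + 2))) and q + (1/3)*r > 0.
Before m := j: ((2*j = 8 or 2*j >= 5) -> (not ((3/2)*j + 2*q > r + 2))) and q + (1/3)*r > 0
Before assert m + r + 5 = -4 or 3*tot + 8 <= 7: (m + r = -9 or 3*tot <= -1) and ((2*j = 8 or 2*j >= 5) -> (not ((3/2)*j + 2*q > r + 2))) and q + (1/3)*r > 0
Before j := m - 5: (m + r = -9 or 3*tot <= -1) and ((2*m = 18 or 2*m >= 15) -> (not ((3/2)*m + 2*q > r + 19/2))) and q + (1/3)*r > 0
Before q := m: (m + r = -9 or 3*tot <= -1) and ((2*m = 18 or 2*m >= 15) -> (not ((7/2)*m > r + 19/2))) and m + (1/3)*r > 0
Answer: WP = (m + r = -9 or 3*tot <= -1) and ((2*m = 18 or 2*m >= 15) -> (not ((7/2)*m > r + 19/2))) and m + (1/3)*r > 0


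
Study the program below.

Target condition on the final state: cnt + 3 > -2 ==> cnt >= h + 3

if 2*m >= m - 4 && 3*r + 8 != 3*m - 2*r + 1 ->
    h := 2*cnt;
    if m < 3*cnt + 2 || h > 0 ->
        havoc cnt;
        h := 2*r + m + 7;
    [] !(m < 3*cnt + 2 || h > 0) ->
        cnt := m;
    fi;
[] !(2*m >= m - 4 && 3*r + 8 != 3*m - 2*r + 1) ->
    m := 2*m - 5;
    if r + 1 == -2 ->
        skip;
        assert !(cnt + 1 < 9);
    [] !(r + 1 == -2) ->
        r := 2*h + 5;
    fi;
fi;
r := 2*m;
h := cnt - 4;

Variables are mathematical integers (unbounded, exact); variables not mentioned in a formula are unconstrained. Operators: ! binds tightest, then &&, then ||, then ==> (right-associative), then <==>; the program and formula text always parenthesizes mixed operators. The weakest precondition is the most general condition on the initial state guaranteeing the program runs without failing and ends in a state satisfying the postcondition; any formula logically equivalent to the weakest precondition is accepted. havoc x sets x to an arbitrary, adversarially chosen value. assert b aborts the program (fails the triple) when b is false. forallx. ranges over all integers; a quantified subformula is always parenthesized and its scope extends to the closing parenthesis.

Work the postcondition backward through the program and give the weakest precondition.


Working backward. After the program, the postcondition cnt + 3 > -2 ==> cnt >= h + 3 must hold; in canonical form it is cnt > -5 ==> cnt >= h + 3.
Before h := cnt - 4: true
Before r := 2*m: true
Then branch requires true; else branch requires r == -3 ==> (!(cnt < 8)).
Before the if: (!(m >= -4 && 5*r != 3*m - 7)) ==> (r == -3 ==> (!(cnt < 8)))
Answer: WP = (!(m >= -4 && 5*r != 3*m - 7)) ==> (r == -3 ==> (!(cnt < 8)))


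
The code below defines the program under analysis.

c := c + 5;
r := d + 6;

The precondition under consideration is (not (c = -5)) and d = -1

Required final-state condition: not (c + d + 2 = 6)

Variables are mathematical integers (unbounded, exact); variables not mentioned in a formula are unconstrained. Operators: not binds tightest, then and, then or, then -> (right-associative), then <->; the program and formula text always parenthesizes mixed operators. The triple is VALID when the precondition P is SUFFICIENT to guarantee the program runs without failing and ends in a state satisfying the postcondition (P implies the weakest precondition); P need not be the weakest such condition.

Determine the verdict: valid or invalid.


Working backward. After the program, the postcondition not (c + d + 2 = 6) must hold; in canonical form it is not (c + d = 4).
Before r := d + 6: not (c + d = 4)
Before c := c + 5: not (c + d = -1)
The weakest precondition is not (c + d = -1).
Check whether (not (c = -5)) and d = -1 implies it.
Countermodel: at the initial state c = 0, d = -1, the precondition holds but the weakest precondition fails.
Answer: invalid


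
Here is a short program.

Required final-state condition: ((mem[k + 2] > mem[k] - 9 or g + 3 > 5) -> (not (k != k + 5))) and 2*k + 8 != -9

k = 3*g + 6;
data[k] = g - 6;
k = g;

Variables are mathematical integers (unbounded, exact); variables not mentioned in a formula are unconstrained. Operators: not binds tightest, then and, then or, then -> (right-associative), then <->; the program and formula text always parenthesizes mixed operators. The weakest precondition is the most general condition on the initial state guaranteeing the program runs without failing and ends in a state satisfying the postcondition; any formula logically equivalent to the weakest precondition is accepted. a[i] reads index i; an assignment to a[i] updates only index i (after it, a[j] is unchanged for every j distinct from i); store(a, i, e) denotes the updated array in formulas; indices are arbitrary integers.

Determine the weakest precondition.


Working backward. After the program, the postcondition ((mem[k + 2] > mem[k] - 9 or g + 3 > 5) -> (not (k != k + 5))) and 2*k + 8 != -9 must hold; in canonical form it is (not (mem[k + 2] > mem[k] - 9 or g > 2)) and 2*k != -17.
Before k := g: (not (mem[g + 2] > mem[g] - 9 or g > 2)) and 2*g != -17
Before data[k] := g - 6: (not (mem[g + 2] > mem[g] - 9 or g > 2)) and 2*g != -17
Before k := 3*g + 6: (not (mem[g + 2] > mem[g] - 9 or g > 2)) and 2*g != -17
Answer: WP = (not (mem[g + 2] > mem[g] - 9 or g > 2)) and 2*g != -17


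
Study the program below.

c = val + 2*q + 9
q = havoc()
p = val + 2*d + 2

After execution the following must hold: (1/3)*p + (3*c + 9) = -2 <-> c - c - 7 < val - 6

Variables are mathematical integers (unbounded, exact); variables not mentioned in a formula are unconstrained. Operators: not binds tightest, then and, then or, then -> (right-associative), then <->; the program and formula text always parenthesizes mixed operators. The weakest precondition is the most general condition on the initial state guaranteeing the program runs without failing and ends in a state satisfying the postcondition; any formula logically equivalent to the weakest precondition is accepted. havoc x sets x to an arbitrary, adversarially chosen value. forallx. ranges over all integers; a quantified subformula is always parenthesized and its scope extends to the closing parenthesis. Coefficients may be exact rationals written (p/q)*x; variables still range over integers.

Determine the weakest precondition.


Working backward. After the program, the postcondition (1/3)*p + (3*c + 9) = -2 <-> c - c - 7 < val - 6 must hold; in canonical form it is 3*c + (1/3)*p = -11 <-> val > -1.
Before p := val + 2*d + 2: 3*c + (2/3)*d + (1/3)*val = -35/3 <-> val > -1
Before havoc q: 3*c + (2/3)*d + (1/3)*val = -35/3 <-> val > -1
Before c := val + 2*q + 9: (2/3)*d + 6*q + (10/3)*val = -116/3 <-> val > -1
Answer: WP = (2/3)*d + 6*q + (10/3)*val = -116/3 <-> val > -1


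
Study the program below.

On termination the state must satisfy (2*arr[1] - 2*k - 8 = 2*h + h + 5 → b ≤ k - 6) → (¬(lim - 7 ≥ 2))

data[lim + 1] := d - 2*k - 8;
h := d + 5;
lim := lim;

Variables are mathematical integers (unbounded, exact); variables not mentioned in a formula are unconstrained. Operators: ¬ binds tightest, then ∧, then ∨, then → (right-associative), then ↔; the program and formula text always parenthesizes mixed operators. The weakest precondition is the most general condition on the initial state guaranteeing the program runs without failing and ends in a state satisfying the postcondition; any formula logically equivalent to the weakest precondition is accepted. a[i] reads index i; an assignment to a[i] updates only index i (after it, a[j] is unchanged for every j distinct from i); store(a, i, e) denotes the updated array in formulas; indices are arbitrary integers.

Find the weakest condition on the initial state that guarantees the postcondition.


Working backward. After the program, the postcondition (2*arr[1] - 2*k - 8 = 2*h + h + 5 → b ≤ k - 6) → (¬(lim - 7 ≥ 2)) must hold; in canonical form it is (2*arr[1] = 3*h + 2*k + 13 → b ≤ k - 6) → (¬(lim ≥ 9)).
Before lim := lim: (2*arr[1] = 3*h + 2*k + 13 → b ≤ k - 6) → (¬(lim ≥ 9))
Before h := d + 5: (2*arr[1] = 3*d + 2*k + 28 → b ≤ k - 6) → (¬(lim ≥ 9))
Before data[lim + 1] := d - 2*k - 8: (2*arr[1] = 3*d + 2*k + 28 → b ≤ k - 6) → (¬(lim ≥ 9))
Answer: WP = (2*arr[1] = 3*d + 2*k + 28 → b ≤ k - 6) → (¬(lim ≥ 9))


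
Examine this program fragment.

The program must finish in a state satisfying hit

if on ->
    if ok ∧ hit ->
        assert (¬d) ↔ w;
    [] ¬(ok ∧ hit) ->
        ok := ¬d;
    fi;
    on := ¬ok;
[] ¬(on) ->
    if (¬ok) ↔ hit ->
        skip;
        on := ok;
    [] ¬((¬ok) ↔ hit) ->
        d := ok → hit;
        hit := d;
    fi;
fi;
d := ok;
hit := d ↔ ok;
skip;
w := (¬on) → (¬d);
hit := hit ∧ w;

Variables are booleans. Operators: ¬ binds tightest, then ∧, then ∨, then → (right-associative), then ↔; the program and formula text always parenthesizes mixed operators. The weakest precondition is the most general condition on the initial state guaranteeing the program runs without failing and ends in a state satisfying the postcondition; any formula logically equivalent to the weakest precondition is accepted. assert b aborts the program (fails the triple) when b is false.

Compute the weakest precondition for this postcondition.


Working backward. After the program, hit must hold.
Before hit := hit ∧ w: hit ∧ w
Before w := (¬on) → (¬d): hit ∧ ((¬on) → (¬d))
Before skip: hit ∧ ((¬on) → (¬d))
Before hit := d ↔ ok: (d ↔ ok) ∧ ((¬on) → (¬d))
Before d := ok: (¬on) → (¬ok)
Then branch requires ((ok ∧ hit) → (((¬d) ↔ w) ∧ (ok → (¬ok)))) ∧ ((¬(ok ∧ hit)) → ((¬d) → d)); else branch requires (¬((¬ok) ↔ hit)) → ((¬on) → (¬ok)).
Before the if: (on → (((ok ∧ hit) → (((¬d) ↔ w) ∧ (ok → (¬ok)))) ∧ ((¬(ok ∧ hit)) → ((¬d) → d)))) ∧ ((¬on) → ((¬((¬ok) ↔ hit)) → ((¬on) → (¬ok))))
Answer: WP = (on → (((ok ∧ hit) → (((¬d) ↔ w) ∧ (ok → (¬ok)))) ∧ ((¬(ok ∧ hit)) → ((¬d) → d)))) ∧ ((¬on) → ((¬((¬ok) ↔ hit)) → ((¬on) → (¬ok))))
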